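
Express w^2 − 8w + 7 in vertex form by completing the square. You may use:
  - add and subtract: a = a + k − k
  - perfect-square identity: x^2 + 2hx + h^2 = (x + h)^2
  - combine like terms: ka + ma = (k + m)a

w^2 − 8w + 7
= w^2 − 8w + 16 − 16 + 7    [add and subtract 16]
= (w − 4)^2 − 16 + 7    [perfect-square identity]
= (w − 4)^2 − 9    [combine constants]

(w − 4)^2 − 9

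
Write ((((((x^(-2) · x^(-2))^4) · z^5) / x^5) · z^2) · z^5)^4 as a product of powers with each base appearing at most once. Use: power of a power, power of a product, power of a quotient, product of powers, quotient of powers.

((((((x^(-2) · x^(-2))^4) · z^5) / x^5) · z^2) · z^5)^4
= ((((((x^(-2) · x^(-2))^4) · z^5) / x^5) · z^2)^4) · ((z^5)^4)    [power of a product]
= ((((((x^(-2) · x^(-2))^4) · z^5) / x^5)^4) · ((z^2)^4)) · ((z^5)^4)    [power of a product]
= ((((((x^(-2) · x^(-2))^4) · z^5)^4) / ((x^5)^4)) · ((z^2)^4)) · ((z^5)^4)    [power of a quotient]
= ((((((x^(-2) · x^(-2))^4)^4) · ((z^5)^4)) / ((x^5)^4)) · ((z^2)^4)) · ((z^5)^4)    [power of a product]
= (((((x^(-2) · x^(-2))^16) · ((z^5)^4)) / ((x^5)^4)) · ((z^2)^4)) · ((z^5)^4)    [power of a power]
= ((((((x^(-2))^16) · ((x^(-2))^16)) · ((z^5)^4)) / ((x^5)^4)) · ((z^2)^4)) · ((z^5)^4)    [power of a product]
= ((((x^(-32) · ((x^(-2))^16)) · ((z^5)^4)) / ((x^5)^4)) · ((z^2)^4)) · ((z^5)^4)    [power of a power]
= ((((x^(-32) · x^(-32)) · ((z^5)^4)) / ((x^5)^4)) · ((z^2)^4)) · ((z^5)^4)    [power of a power]
= (((x^(-64) · ((z^5)^4)) / ((x^5)^4)) · ((z^2)^4)) · ((z^5)^4)    [product of powers]
= (((x^(-64) · z^20) / ((x^5)^4)) · ((z^2)^4)) · ((z^5)^4)    [power of a power]
= (((x^(-64) · z^20) / x^20) · ((z^2)^4)) · ((z^5)^4)    [power of a power]
= (((x^(-64) · z^20) / x^20) · z^8) · ((z^5)^4)    [power of a power]
= (((x^(-64) · z^20) / x^20) · z^8) · z^20    [power of a power]
= x^(-84)·z^48    [quotient of powers; product of powers]

x^(-84)·z^48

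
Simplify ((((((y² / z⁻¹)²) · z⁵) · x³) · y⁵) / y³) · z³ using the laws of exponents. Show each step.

((((((y² / z⁻¹)²) · z⁵) · x³) · y⁵) / y³) · z³
= (((((((y²)²) / ((z⁻¹)²)) · z⁵) · x³) · y⁵) / y³) · z³    [power of a quotient]
= (((((y⁴ / ((z⁻¹)²)) · z⁵) · x³) · y⁵) / y³) · z³    [power of a power]
= (((((y⁴ / z⁻²) · z⁵) · x³) · y⁵) / y³) · z³    [power of a power]
= x³y⁶z¹⁰    [quotient of powers; product of powers]

x³y⁶z¹⁰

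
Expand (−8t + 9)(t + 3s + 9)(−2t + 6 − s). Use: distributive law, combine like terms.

(−8t + 9)(t + 3s + 9)(−2t + 6 − s)
= (−8t^2 − 24st − 72t + 9t + 27s + 81)(−2t + 6 − s)    [distributive law]
= (−8t^2 − 24st − 63t + 27s + 81)(−2t + 6 − s)    [combine like terms]
= 16t^3 − 48t^2 + 8st^2 + 48st^2 − 144st + 24s^2t + 126t^2 − 378t + 63st − 54st + 162s − 27s^2 − 162t + 486 − 81s    [distributive law]
= 16t^3 + 78t^2 + 56st^2 − 135st + 24s^2t − 540t + 81s − 27s^2 + 486    [combine like terms]

16t^3 + 78t^2 + 56st^2 − 135st + 24s^2t − 540t + 81s − 27s^2 + 486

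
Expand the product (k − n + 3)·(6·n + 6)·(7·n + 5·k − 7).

12·k·n^2 + 30·k^2·n + 60·k·n + 30·k^2 + 48·k − 42·n^3 + 126·n^2 + 42·n − 126

(k − n + 3)·(6·n + 6)·(7·n + 5·k − 7)
= (6·k·n + 6·k − 6·n^2 − 6·n + 18·n + 18)·(7·n + 5·k − 7)    [distributive law]
= (6·k·n + 6·k − 6·n^2 + 12·n + 18)·(7·n + 5·k − 7)    [combine like terms]
= 42·k·n^2 + 30·k^2·n − 42·k·n + 42·k·n + 30·k^2 − 42·k − 42·n^3 − 30·k·n^2 + 42·n^2 + 84·n^2 + 60·k·n − 84·n + 126·n + 90·k − 126    [distributive law]
= 12·k·n^2 + 30·k^2·n + 60·k·n + 30·k^2 + 48·k − 42·n^3 + 126·n^2 + 42·n − 126    [combine like terms]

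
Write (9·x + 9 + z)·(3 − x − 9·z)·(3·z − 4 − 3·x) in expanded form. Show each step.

616·x·z − 153·x − 18·x^2 + 219·x^2·z + 27·x^3 − 219·x·z^2 + 393·z − 108 − 198·z^2 − 27·z^3

(9·x + 9 + z)·(3 − x − 9·z)·(3·z − 4 − 3·x)
= (27·x − 9·x^2 − 81·x·z + 27 − 9·x − 81·z + 3·z − x·z − 9·z^2)·(3·z − 4 − 3·x)    [distributive law]
= (18·x − 9·x^2 − 82·x·z + 27 − 78·z − 9·z^2)·(3·z − 4 − 3·x)    [combine like terms]
= 54·x·z − 72·x − 54·x^2 − 27·x^2·z + 36·x^2 + 27·x^3 − 246·x·z^2 + 328·x·z + 246·x^2·z + 81·z − 108 − 81·x − 234·z^2 + 312·z + 234·x·z − 27·z^3 + 36·z^2 + 27·x·z^2    [distributive law]
= 616·x·z − 153·x − 18·x^2 + 219·x^2·z + 27·x^3 − 219·x·z^2 + 393·z − 108 − 198·z^2 − 27·z^3    [combine like terms]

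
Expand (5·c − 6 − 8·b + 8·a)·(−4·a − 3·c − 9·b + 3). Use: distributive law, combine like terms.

−44·a·c − 15·c^2 − 21·b·c + 33·c + 48·a + 30·b − 18 − 40·a·b + 72·b^2 − 32·a^2

(5·c − 6 − 8·b + 8·a)·(−4·a − 3·c − 9·b + 3)
= −20·a·c − 15·c^2 − 45·b·c + 15·c + 24·a + 18·c + 54·b − 18 + 32·a·b + 24·b·c + 72·b^2 − 24·b − 32·a^2 − 24·a·c − 72·a·b + 24·a    [distributive law]
= −44·a·c − 15·c^2 − 21·b·c + 33·c + 48·a + 30·b − 18 − 40·a·b + 72·b^2 − 32·a^2    [combine like terms]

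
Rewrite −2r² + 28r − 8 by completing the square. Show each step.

−2(r − 7)² + 90

−2r² + 28r − 8
= −2(r² − 14r) − 8    [factor out -2 from the r-terms]
= −2(r² − 14r + 49 − 49) − 8    [add and subtract 49 inside the bracket]
= −2(r − 7)² + 98 − 8    [perfect-square identity]
= −2(r − 7)² + 90    [combine constants]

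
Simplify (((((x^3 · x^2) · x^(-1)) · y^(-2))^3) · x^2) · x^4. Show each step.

(((((x^3 · x^2) · x^(-1)) · y^(-2))^3) · x^2) · x^4
= (((((x^3 · x^2) · x^(-1))^3) · ((y^(-2))^3)) · x^2) · x^4    [power of a product]
= (((((x^3 · x^2)^3) · ((x^(-1))^3)) · ((y^(-2))^3)) · x^2) · x^4    [power of a product]
= ((((((x^3)^3) · ((x^2)^3)) · ((x^(-1))^3)) · ((y^(-2))^3)) · x^2) · x^4    [power of a product]
= ((((x^9 · ((x^2)^3)) · ((x^(-1))^3)) · ((y^(-2))^3)) · x^2) · x^4    [power of a power]
= ((((x^9 · x^6) · ((x^(-1))^3)) · ((y^(-2))^3)) · x^2) · x^4    [power of a power]
= (((x^15 · ((x^(-1))^3)) · ((y^(-2))^3)) · x^2) · x^4    [product of powers]
= (((x^15 · x^(-3)) · ((y^(-2))^3)) · x^2) · x^4    [power of a power]
= ((x^12 · ((y^(-2))^3)) · x^2) · x^4    [product of powers]
= ((x^12 · y^(-6)) · x^2) · x^4    [power of a power]
= x^18y^(-6)    [product of powers]

x^18y^(-6)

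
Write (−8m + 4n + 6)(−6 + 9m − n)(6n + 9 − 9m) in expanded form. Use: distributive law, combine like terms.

1278mn + 1242m − 1566m² − 828m²n + 648m³ + 300mn² − 216n² − 486n − 24n³ − 324

(−8m + 4n + 6)(−6 + 9m − n)(6n + 9 − 9m)
= (48m − 72m² + 8mn − 24n + 36mn − 4n² − 36 + 54m − 6n)(6n + 9 − 9m)    [distributive law]
= (102m − 72m² + 44mn − 30n − 4n² − 36)(6n + 9 − 9m)    [combine like terms]
= 612mn + 918m − 918m² − 432m²n − 648m² + 648m³ + 264mn² + 396mn − 396m²n − 180n² − 270n + 270mn − 24n³ − 36n² + 36mn² − 216n − 324 + 324m    [distributive law]
= 1278mn + 1242m − 1566m² − 828m²n + 648m³ + 300mn² − 216n² − 486n − 24n³ − 324    [combine like terms]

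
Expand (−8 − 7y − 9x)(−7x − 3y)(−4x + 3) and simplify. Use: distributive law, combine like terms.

−35x^2 + 168x + 132xy + 72y − 304x^2y − 84xy^2 + 63y^2 − 252x^3

(−8 − 7y − 9x)(−7x − 3y)(−4x + 3)
= (56x + 24y + 49xy + 21y^2 + 63x^2 + 27xy)(−4x + 3)    [distributive law]
= (56x + 24y + 76xy + 21y^2 + 63x^2)(−4x + 3)    [combine like terms]
= −224x^2 + 168x − 96xy + 72y − 304x^2y + 228xy − 84xy^2 + 63y^2 − 252x^3 + 189x^2    [distributive law]
= −35x^2 + 168x + 132xy + 72y − 304x^2y − 84xy^2 + 63y^2 − 252x^3    [combine like terms]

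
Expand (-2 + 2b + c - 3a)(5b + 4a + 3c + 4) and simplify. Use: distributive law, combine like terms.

(-2 + 2b + c - 3a)(5b + 4a + 3c + 4)
= -10b - 8a - 6c - 8 + 10b^2 + 8ab + 6bc + 8b + 5bc + 4ac + 3c^2 + 4c - 15ab - 12a^2 - 9ac - 12a    [distributive law]
= -2b - 20a - 2c - 8 + 10b^2 - 7ab + 11bc - 5ac + 3c^2 - 12a^2    [combine like terms]

-2b - 20a - 2c - 8 + 10b^2 - 7ab + 11bc - 5ac + 3c^2 - 12a^2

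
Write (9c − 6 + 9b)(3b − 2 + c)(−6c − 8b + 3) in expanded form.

−288bc² − 450b²c + 516bc + 171c² − 144c − 54c³ + 369b² − 204b + 36 − 216b³

(9c − 6 + 9b)(3b − 2 + c)(−6c − 8b + 3)
= (27bc − 18c + 9c² − 18b + 12 − 6c + 27b² − 18b + 9bc)(−6c − 8b + 3)    [distributive law]
= (36bc − 24c + 9c² − 36b + 12 + 27b²)(−6c − 8b + 3)    [combine like terms]
= −216bc² − 288b²c + 108bc + 144c² + 192bc − 72c − 54c³ − 72bc² + 27c² + 216bc + 288b² − 108b − 72c − 96b + 36 − 162b²c − 216b³ + 81b²    [distributive law]
= −288bc² − 450b²c + 516bc + 171c² − 144c − 54c³ + 369b² − 204b + 36 − 216b³    [combine like terms]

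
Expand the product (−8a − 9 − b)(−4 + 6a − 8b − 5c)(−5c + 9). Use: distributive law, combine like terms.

(−8a − 9 − b)(−4 + 6a − 8b − 5c)(−5c + 9)
= (32a − 48a^2 + 64ab + 40ac + 36 − 54a + 72b + 45c + 4b − 6ab + 8b^2 + 5bc)(−5c + 9)    [distributive law]
= (−22a − 48a^2 + 58ab + 40ac + 36 + 76b + 45c + 8b^2 + 5bc)(−5c + 9)    [combine like terms]
= 110ac − 198a + 240a^2c − 432a^2 − 290abc + 522ab − 200ac^2 + 360ac − 180c + 324 − 380bc + 684b − 225c^2 + 405c − 40b^2c + 72b^2 − 25bc^2 + 45bc    [distributive law]
= 470ac − 198a + 240a^2c − 432a^2 − 290abc + 522ab − 200ac^2 + 225c + 324 − 335bc + 684b − 225c^2 − 40b^2c + 72b^2 − 25bc^2    [combine like terms]

470ac − 198a + 240a^2c − 432a^2 − 290abc + 522ab − 200ac^2 + 225c + 324 − 335bc + 684b − 225c^2 − 40b^2c + 72b^2 − 25bc^2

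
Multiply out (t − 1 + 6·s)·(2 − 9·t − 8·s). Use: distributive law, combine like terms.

(t − 1 + 6·s)·(2 − 9·t − 8·s)
= 2·t − 9·t^2 − 8·s·t − 2 + 9·t + 8·s + 12·s − 54·s·t − 48·s^2    [distributive law]
= 11·t − 9·t^2 − 62·s·t − 2 + 20·s − 48·s^2    [combine like terms]

11·t − 9·t^2 − 62·s·t − 2 + 20·s − 48·s^2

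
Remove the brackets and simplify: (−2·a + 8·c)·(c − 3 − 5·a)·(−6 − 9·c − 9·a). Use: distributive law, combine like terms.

414·a·c + 306·a·c^2 + 288·a^2·c − 36·a − 114·a^2 − 90·a^3 + 168·c^2 − 72·c^3 + 144·c

(−2·a + 8·c)·(c − 3 − 5·a)·(−6 − 9·c − 9·a)
= (−2·a·c + 6·a + 10·a^2 + 8·c^2 − 24·c − 40·a·c)·(−6 − 9·c − 9·a)    [distributive law]
= (−42·a·c + 6·a + 10·a^2 + 8·c^2 − 24·c)·(−6 − 9·c − 9·a)    [combine like terms]
= 252·a·c + 378·a·c^2 + 378·a^2·c − 36·a − 54·a·c − 54·a^2 − 60·a^2 − 90·a^2·c − 90·a^3 − 48·c^2 − 72·c^3 − 72·a·c^2 + 144·c + 216·c^2 + 216·a·c    [distributive law]
= 414·a·c + 306·a·c^2 + 288·a^2·c − 36·a − 114·a^2 − 90·a^3 + 168·c^2 − 72·c^3 + 144·c    [combine like terms]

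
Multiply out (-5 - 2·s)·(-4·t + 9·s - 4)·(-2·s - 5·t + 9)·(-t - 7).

(-5 - 2·s)·(-4·t + 9·s - 4)·(-2·s - 5·t + 9)·(-t - 7)
= (20·t - 45·s + 20 + 8·s·t - 18·s^2 + 8·s)·(-2·s - 5·t + 9)·(-t - 7)    [distributive law]
= (20·t - 37·s + 20 + 8·s·t - 18·s^2)·(-2·s - 5·t + 9)·(-t - 7)    [combine like terms]
= (-40·s·t - 100·t^2 + 180·t + 74·s^2 + 185·s·t - 333·s - 40·s - 100·t + 180 - 16·s^2·t - 40·s·t^2 + 72·s·t + 36·s^3 + 90·s^2·t - 162·s^2)·(-t - 7)    [distributive law]
= (217·s·t - 100·t^2 + 80·t - 88·s^2 - 373·s + 180 + 74·s^2·t - 40·s·t^2 + 36·s^3)·(-t - 7)    [combine like terms]
= -217·s·t^2 - 1519·s·t + 100·t^3 + 700·t^2 - 80·t^2 - 560·t + 88·s^2·t + 616·s^2 + 373·s·t + 2611·s - 180·t - 1260 - 74·s^2·t^2 - 518·s^2·t + 40·s·t^3 + 280·s·t^2 - 36·s^3·t - 252·s^3    [distributive law]
= 63·s·t^2 - 1146·s·t + 100·t^3 + 620·t^2 - 740·t - 430·s^2·t + 616·s^2 + 2611·s - 1260 - 74·s^2·t^2 + 40·s·t^3 - 36·s^3·t - 252·s^3    [combine like terms]

63·s·t^2 - 1146·s·t + 100·t^3 + 620·t^2 - 740·t - 430·s^2·t + 616·s^2 + 2611·s - 1260 - 74·s^2·t^2 + 40·s·t^3 - 36·s^3·t - 252·s^3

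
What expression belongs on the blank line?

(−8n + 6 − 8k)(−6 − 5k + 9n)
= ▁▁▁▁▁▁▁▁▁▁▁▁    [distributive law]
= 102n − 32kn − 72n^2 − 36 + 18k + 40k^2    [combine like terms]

Applying distributive law to the line above:

48n + 40kn − 72n^2 − 36 − 30k + 54n + 48k + 40k^2 − 72kn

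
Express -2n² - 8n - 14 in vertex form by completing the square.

-2(n + 2)² - 6

-2n² - 8n - 14
= -2(n² + 4n) - 14    [factor out -2 from the n-terms]
= -2(n² + 4n + 4 - 4) - 14    [add and subtract 4 inside the bracket]
= -2(n + 2)² + 8 - 14    [perfect-square identity]
= -2(n + 2)² - 6    [combine constants]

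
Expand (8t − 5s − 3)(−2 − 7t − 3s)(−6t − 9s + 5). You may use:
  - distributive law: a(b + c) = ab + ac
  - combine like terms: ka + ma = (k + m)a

−310t^2 − 104st − 11t + 336t^3 + 438st^2 − 189s^2t − 96s^2 + 41s − 135s^3 + 30

(8t − 5s − 3)(−2 − 7t − 3s)(−6t − 9s + 5)
= (−16t − 56t^2 − 24st + 10s + 35st + 15s^2 + 6 + 21t + 9s)(−6t − 9s + 5)    [distributive law]
= (5t − 56t^2 + 11st + 19s + 15s^2 + 6)(−6t − 9s + 5)    [combine like terms]
= −30t^2 − 45st + 25t + 336t^3 + 504st^2 − 280t^2 − 66st^2 − 99s^2t + 55st − 114st − 171s^2 + 95s − 90s^2t − 135s^3 + 75s^2 − 36t − 54s + 30    [distributive law]
= −310t^2 − 104st − 11t + 336t^3 + 438st^2 − 189s^2t − 96s^2 + 41s − 135s^3 + 30    [combine like terms]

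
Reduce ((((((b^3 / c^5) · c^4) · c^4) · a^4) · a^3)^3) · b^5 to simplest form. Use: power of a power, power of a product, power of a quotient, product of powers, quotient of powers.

((((((b^3 / c^5) · c^4) · c^4) · a^4) · a^3)^3) · b^5
= ((((((b^3 / c^5) · c^4) · c^4) · a^4)^3) · ((a^3)^3)) · b^5    [power of a product]
= ((((((b^3 / c^5) · c^4) · c^4)^3) · ((a^4)^3)) · ((a^3)^3)) · b^5    [power of a product]
= ((((((b^3 / c^5) · c^4)^3) · ((c^4)^3)) · ((a^4)^3)) · ((a^3)^3)) · b^5    [power of a product]
= ((((((b^3 / c^5)^3) · ((c^4)^3)) · ((c^4)^3)) · ((a^4)^3)) · ((a^3)^3)) · b^5    [power of a product]
= (((((((b^3)^3) / ((c^5)^3)) · ((c^4)^3)) · ((c^4)^3)) · ((a^4)^3)) · ((a^3)^3)) · b^5    [power of a quotient]
= (((((b^9 / ((c^5)^3)) · ((c^4)^3)) · ((c^4)^3)) · ((a^4)^3)) · ((a^3)^3)) · b^5    [power of a power]
= (((((b^9 / c^15) · ((c^4)^3)) · ((c^4)^3)) · ((a^4)^3)) · ((a^3)^3)) · b^5    [power of a power]
= (((((b^9 / c^15) · c^12) · ((c^4)^3)) · ((a^4)^3)) · ((a^3)^3)) · b^5    [power of a power]
= (((((b^9 / c^15) · c^12) · c^12) · ((a^4)^3)) · ((a^3)^3)) · b^5    [power of a power]
= (((((b^9 / c^15) · c^12) · c^12) · a^12) · ((a^3)^3)) · b^5    [power of a power]
= (((((b^9 / c^15) · c^12) · c^12) · a^12) · a^9) · b^5    [power of a power]
= a^21b^14c^9    [quotient of powers; product of powers]

a^21b^14c^9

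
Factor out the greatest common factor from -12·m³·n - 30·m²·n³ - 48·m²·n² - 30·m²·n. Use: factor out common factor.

6·m²·n(-2·m - 5·n² - 8·n - 5)

-12·m³·n - 30·m²·n³ - 48·m²·n² - 30·m²·n
= 6(-2·m³·n - 5·m²·n³ - 8·m²·n² - 5·m²·n)    [factor out 6]
= 6·m²·n(-2·m - 5·n² - 8·n - 5)    [factor out m²·n]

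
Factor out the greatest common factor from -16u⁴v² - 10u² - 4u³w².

2u²(-8u²v² - 5 - 2uw²)

-16u⁴v² - 10u² - 4u³w²
= 2(-8u⁴v² - 5u² - 2u³w²)    [factor out 2]
= 2u²(-8u²v² - 5 - 2uw²)    [factor out u²]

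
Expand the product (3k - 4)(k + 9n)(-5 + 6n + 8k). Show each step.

(3k - 4)(k + 9n)(-5 + 6n + 8k)
= (3k² + 27kn - 4k - 36n)(-5 + 6n + 8k)    [distributive law]
= -15k² + 18k²n + 24k³ - 135kn + 162kn² + 216k²n + 20k - 24kn - 32k² + 180n - 216n² - 288kn    [distributive law]
= -47k² + 234k²n + 24k³ - 447kn + 162kn² + 20k + 180n - 216n²    [combine like terms]

-47k² + 234k²n + 24k³ - 447kn + 162kn² + 20k + 180n - 216n²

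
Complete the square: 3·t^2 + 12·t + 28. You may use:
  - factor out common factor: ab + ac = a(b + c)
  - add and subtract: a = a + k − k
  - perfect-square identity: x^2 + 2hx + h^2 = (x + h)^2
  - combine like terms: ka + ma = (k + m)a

3·t^2 + 12·t + 28
= 3(t^2 + 4·t) + 28    [factor out 3 from the t-terms]
= 3(t^2 + 4·t + 4 − 4) + 28    [add and subtract 4 inside the bracket]
= 3(t + 2)^2 − 12 + 28    [perfect-square identity]
= 3(t + 2)^2 + 16    [combine constants]

3(t + 2)^2 + 16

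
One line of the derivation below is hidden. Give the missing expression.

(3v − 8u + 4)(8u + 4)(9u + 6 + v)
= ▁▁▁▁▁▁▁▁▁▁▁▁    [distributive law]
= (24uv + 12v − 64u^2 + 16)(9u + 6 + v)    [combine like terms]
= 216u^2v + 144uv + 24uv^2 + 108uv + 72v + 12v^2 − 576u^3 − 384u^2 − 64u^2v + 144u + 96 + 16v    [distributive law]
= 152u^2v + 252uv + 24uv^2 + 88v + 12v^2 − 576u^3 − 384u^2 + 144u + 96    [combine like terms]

Applying distributive law to the line above:

(24uv + 12v − 64u^2 − 32u + 32u + 16)(9u + 6 + v)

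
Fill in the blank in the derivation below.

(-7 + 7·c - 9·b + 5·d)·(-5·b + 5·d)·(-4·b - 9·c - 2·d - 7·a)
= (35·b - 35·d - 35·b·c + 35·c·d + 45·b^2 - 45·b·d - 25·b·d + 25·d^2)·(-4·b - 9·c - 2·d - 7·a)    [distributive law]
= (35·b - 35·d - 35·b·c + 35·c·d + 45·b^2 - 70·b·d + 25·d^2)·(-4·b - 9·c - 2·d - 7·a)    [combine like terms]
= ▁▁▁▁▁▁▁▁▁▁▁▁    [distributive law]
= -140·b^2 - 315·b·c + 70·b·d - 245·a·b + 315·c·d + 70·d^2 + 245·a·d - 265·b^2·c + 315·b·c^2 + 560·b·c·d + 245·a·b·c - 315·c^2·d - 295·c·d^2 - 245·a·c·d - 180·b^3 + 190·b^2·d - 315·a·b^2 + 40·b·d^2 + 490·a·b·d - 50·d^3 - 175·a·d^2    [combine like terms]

After distributive law, the bracketed line is:

-140·b^2 - 315·b·c - 70·b·d - 245·a·b + 140·b·d + 315·c·d + 70·d^2 + 245·a·d + 140·b^2·c + 315·b·c^2 + 70·b·c·d + 245·a·b·c - 140·b·c·d - 315·c^2·d - 70·c·d^2 - 245·a·c·d - 180·b^3 - 405·b^2·c - 90·b^2·d - 315·a·b^2 + 280·b^2·d + 630·b·c·d + 140·b·d^2 + 490·a·b·d - 100·b·d^2 - 225·c·d^2 - 50·d^3 - 175·a·d^2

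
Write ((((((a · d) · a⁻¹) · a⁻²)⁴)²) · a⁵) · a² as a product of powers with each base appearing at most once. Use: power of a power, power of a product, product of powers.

((((((a · d) · a⁻¹) · a⁻²)⁴)²) · a⁵) · a²
= (((((a · d) · a⁻¹) · a⁻²)⁸) · a⁵) · a²    [power of a power]
= (((((a · d) · a⁻¹)⁸) · ((a⁻²)⁸)) · a⁵) · a²    [power of a product]
= (((((a · d)⁸) · ((a⁻¹)⁸)) · ((a⁻²)⁸)) · a⁵) · a²    [power of a product]
= (((((a⁸) · (d⁸)) · ((a⁻¹)⁸)) · ((a⁻²)⁸)) · a⁵) · a²    [power of a product]
= ((((a⁸ · d⁸) · a⁻⁸) · ((a⁻²)⁸)) · a⁵) · a²    [power of a power]
= ((((a⁸ · d⁸) · a⁻⁸) · a⁻¹⁶) · a⁵) · a²    [power of a power]
= a⁻⁹d⁸    [product of powers]

a⁻⁹d⁸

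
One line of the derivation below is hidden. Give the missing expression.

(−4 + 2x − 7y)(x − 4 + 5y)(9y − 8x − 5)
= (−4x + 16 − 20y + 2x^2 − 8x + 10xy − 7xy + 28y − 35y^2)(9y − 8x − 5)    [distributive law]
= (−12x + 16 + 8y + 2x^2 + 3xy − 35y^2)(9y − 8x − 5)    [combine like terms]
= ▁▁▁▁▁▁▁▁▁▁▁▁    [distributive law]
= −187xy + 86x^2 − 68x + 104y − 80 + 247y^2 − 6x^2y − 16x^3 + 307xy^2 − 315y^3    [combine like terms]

After distributive law, the bracketed line is:

−108xy + 96x^2 + 60x + 144y − 128x − 80 + 72y^2 − 64xy − 40y + 18x^2y − 16x^3 − 10x^2 + 27xy^2 − 24x^2y − 15xy − 315y^3 + 280xy^2 + 175y^2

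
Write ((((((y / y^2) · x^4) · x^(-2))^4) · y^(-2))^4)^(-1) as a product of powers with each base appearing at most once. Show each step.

((((((y / y^2) · x^4) · x^(-2))^4) · y^(-2))^4)^(-1)
= (((((y / y^2) · x^4) · x^(-2))^4) · y^(-2))^(-4)    [power of a power]
= (((((y / y^2) · x^4) · x^(-2))^4)^(-4)) · ((y^(-2))^(-4))    [power of a product]
= ((((y / y^2) · x^4) · x^(-2))^(-16)) · ((y^(-2))^(-4))    [power of a power]
= ((((y / y^2) · x^4)^(-16)) · ((x^(-2))^(-16))) · ((y^(-2))^(-4))    [power of a product]
= ((((y / y^2)^(-16)) · ((x^4)^(-16))) · ((x^(-2))^(-16))) · ((y^(-2))^(-4))    [power of a product]
= ((((y^(-16)) / ((y^2)^(-16))) · ((x^4)^(-16))) · ((x^(-2))^(-16))) · ((y^(-2))^(-4))    [power of a quotient]
= (((y^(-16) / y^(-32)) · ((x^4)^(-16))) · ((x^(-2))^(-16))) · ((y^(-2))^(-4))    [power of a power]
= ((y^16 · ((x^4)^(-16))) · ((x^(-2))^(-16))) · ((y^(-2))^(-4))    [quotient of powers]
= ((y^16 · x^(-64)) · ((x^(-2))^(-16))) · ((y^(-2))^(-4))    [power of a power]
= ((y^16 · x^(-64)) · x^32) · ((y^(-2))^(-4))    [power of a power]
= ((y^16 · x^(-64)) · x^32) · y^8    [power of a power]
= x^(-32)y^24    [product of powers]

x^(-32)y^24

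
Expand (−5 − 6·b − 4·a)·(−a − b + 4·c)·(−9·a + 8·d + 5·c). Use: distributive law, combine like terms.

−45·a^2 + 40·a·d + 205·a·c − 45·a·b + 40·b·d + 25·b·c − 160·c·d − 100·c^2 − 90·a^2·b + 80·a·b·d + 266·a·b·c − 54·a·b^2 + 48·b^2·d + 30·b^2·c − 192·b·c·d − 120·b·c^2 − 36·a^3 + 32·a^2·d + 164·a^2·c − 128·a·c·d − 80·a·c^2

(−5 − 6·b − 4·a)·(−a − b + 4·c)·(−9·a + 8·d + 5·c)
= (5·a + 5·b − 20·c + 6·a·b + 6·b^2 − 24·b·c + 4·a^2 + 4·a·b − 16·a·c)·(−9·a + 8·d + 5·c)    [distributive law]
= (5·a + 5·b − 20·c + 10·a·b + 6·b^2 − 24·b·c + 4·a^2 − 16·a·c)·(−9·a + 8·d + 5·c)    [combine like terms]
= −45·a^2 + 40·a·d + 25·a·c − 45·a·b + 40·b·d + 25·b·c + 180·a·c − 160·c·d − 100·c^2 − 90·a^2·b + 80·a·b·d + 50·a·b·c − 54·a·b^2 + 48·b^2·d + 30·b^2·c + 216·a·b·c − 192·b·c·d − 120·b·c^2 − 36·a^3 + 32·a^2·d + 20·a^2·c + 144·a^2·c − 128·a·c·d − 80·a·c^2    [distributive law]
= −45·a^2 + 40·a·d + 205·a·c − 45·a·b + 40·b·d + 25·b·c − 160·c·d − 100·c^2 − 90·a^2·b + 80·a·b·d + 266·a·b·c − 54·a·b^2 + 48·b^2·d + 30·b^2·c − 192·b·c·d − 120·b·c^2 − 36·a^3 + 32·a^2·d + 164·a^2·c − 128·a·c·d − 80·a·c^2    [combine like terms]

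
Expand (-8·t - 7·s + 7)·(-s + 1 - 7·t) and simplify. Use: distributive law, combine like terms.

57·s·t - 57·t + 56·t^2 + 7·s^2 - 14·s + 7

(-8·t - 7·s + 7)·(-s + 1 - 7·t)
= 8·s·t - 8·t + 56·t^2 + 7·s^2 - 7·s + 49·s·t - 7·s + 7 - 49·t    [distributive law]
= 57·s·t - 57·t + 56·t^2 + 7·s^2 - 14·s + 7    [combine like terms]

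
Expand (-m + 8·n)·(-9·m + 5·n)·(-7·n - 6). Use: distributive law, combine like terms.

-63·m^2·n - 54·m^2 + 539·m·n^2 + 462·m·n - 280·n^3 - 240·n^2

(-m + 8·n)·(-9·m + 5·n)·(-7·n - 6)
= (9·m^2 - 5·m·n - 72·m·n + 40·n^2)·(-7·n - 6)    [distributive law]
= (9·m^2 - 77·m·n + 40·n^2)·(-7·n - 6)    [combine like terms]
= -63·m^2·n - 54·m^2 + 539·m·n^2 + 462·m·n - 280·n^3 - 240·n^2    [distributive law]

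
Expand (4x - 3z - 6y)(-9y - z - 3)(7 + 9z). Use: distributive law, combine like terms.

(4x - 3z - 6y)(-9y - z - 3)(7 + 9z)
= (-36xy - 4xz - 12x + 27yz + 3z² + 9z + 54y² + 6yz + 18y)(7 + 9z)    [distributive law]
= (-36xy - 4xz - 12x + 33yz + 3z² + 9z + 54y² + 18y)(7 + 9z)    [combine like terms]
= -252xy - 324xyz - 28xz - 36xz² - 84x - 108xz + 231yz + 297yz² + 21z² + 27z³ + 63z + 81z² + 378y² + 486y²z + 126y + 162yz    [distributive law]
= -252xy - 324xyz - 136xz - 36xz² - 84x + 393yz + 297yz² + 102z² + 27z³ + 63z + 378y² + 486y²z + 126y    [combine like terms]

-252xy - 324xyz - 136xz - 36xz² - 84x + 393yz + 297yz² + 102z² + 27z³ + 63z + 378y² + 486y²z + 126y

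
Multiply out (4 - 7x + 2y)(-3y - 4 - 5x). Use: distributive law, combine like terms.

(4 - 7x + 2y)(-3y - 4 - 5x)
= -12y - 16 - 20x + 21xy + 28x + 35x^2 - 6y^2 - 8y - 10xy    [distributive law]
= -20y - 16 + 8x + 11xy + 35x^2 - 6y^2    [combine like terms]

-20y - 16 + 8x + 11xy + 35x^2 - 6y^2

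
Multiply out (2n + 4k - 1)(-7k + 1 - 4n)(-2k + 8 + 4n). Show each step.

-52k²n - 208kn - 104kn² + 44n - 40n² - 32n³ + 56k³ - 246k² + 90k - 8

(2n + 4k - 1)(-7k + 1 - 4n)(-2k + 8 + 4n)
= (-14kn + 2n - 8n² - 28k² + 4k - 16kn + 7k - 1 + 4n)(-2k + 8 + 4n)    [distributive law]
= (-30kn + 6n - 8n² - 28k² + 11k - 1)(-2k + 8 + 4n)    [combine like terms]
= 60k²n - 240kn - 120kn² - 12kn + 48n + 24n² + 16kn² - 64n² - 32n³ + 56k³ - 224k² - 112k²n - 22k² + 88k + 44kn + 2k - 8 - 4n    [distributive law]
= -52k²n - 208kn - 104kn² + 44n - 40n² - 32n³ + 56k³ - 246k² + 90k - 8    [combine like terms]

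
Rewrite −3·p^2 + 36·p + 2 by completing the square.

−3·p^2 + 36·p + 2
= −3(p^2 − 12·p) + 2    [factor out -3 from the p-terms]
= −3(p^2 − 12·p + 36 − 36) + 2    [add and subtract 36 inside the bracket]
= −3(p − 6)^2 + 108 + 2    [perfect-square identity]
= −3(p − 6)^2 + 110    [combine constants]

−3(p − 6)^2 + 110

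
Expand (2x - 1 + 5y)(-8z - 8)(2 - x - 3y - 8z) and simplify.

88xz + 16x^2z + 88xyz + 128xz^2 - 40x + 16x^2 + 88xy - 48z + 216yz - 64z^2 + 16 - 104y + 120y^2z + 320yz^2 + 120y^2

(2x - 1 + 5y)(-8z - 8)(2 - x - 3y - 8z)
= (-16xz - 16x + 8z + 8 - 40yz - 40y)(2 - x - 3y - 8z)    [distributive law]
= -32xz + 16x^2z + 48xyz + 128xz^2 - 32x + 16x^2 + 48xy + 128xz + 16z - 8xz - 24yz - 64z^2 + 16 - 8x - 24y - 64z - 80yz + 40xyz + 120y^2z + 320yz^2 - 80y + 40xy + 120y^2 + 320yz    [distributive law]
= 88xz + 16x^2z + 88xyz + 128xz^2 - 40x + 16x^2 + 88xy - 48z + 216yz - 64z^2 + 16 - 104y + 120y^2z + 320yz^2 + 120y^2    [combine like terms]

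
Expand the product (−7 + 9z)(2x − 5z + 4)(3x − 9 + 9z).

(−7 + 9z)(2x − 5z + 4)(3x − 9 + 9z)
= (−14x + 35z − 28 + 18xz − 45z^2 + 36z)(3x − 9 + 9z)    [distributive law]
= (−14x + 71z − 28 + 18xz − 45z^2)(3x − 9 + 9z)    [combine like terms]
= −42x^2 + 126x − 126xz + 213xz − 639z + 639z^2 − 84x + 252 − 252z + 54x^2z − 162xz + 162xz^2 − 135xz^2 + 405z^2 − 405z^3    [distributive law]
= −42x^2 + 42x − 75xz − 891z + 1044z^2 + 252 + 54x^2z + 27xz^2 − 405z^3    [combine like terms]

−42x^2 + 42x − 75xz − 891z + 1044z^2 + 252 + 54x^2z + 27xz^2 − 405z^3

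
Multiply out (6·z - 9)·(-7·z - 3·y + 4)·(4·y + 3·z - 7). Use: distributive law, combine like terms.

-222·y·z^2 - 126·z^3 + 555·z^2 - 72·y^2·z + 555·y·z - 717·z + 108·y^2 - 333·y + 252

(6·z - 9)·(-7·z - 3·y + 4)·(4·y + 3·z - 7)
= (-42·z^2 - 18·y·z + 24·z + 63·z + 27·y - 36)·(4·y + 3·z - 7)    [distributive law]
= (-42·z^2 - 18·y·z + 87·z + 27·y - 36)·(4·y + 3·z - 7)    [combine like terms]
= -168·y·z^2 - 126·z^3 + 294·z^2 - 72·y^2·z - 54·y·z^2 + 126·y·z + 348·y·z + 261·z^2 - 609·z + 108·y^2 + 81·y·z - 189·y - 144·y - 108·z + 252    [distributive law]
= -222·y·z^2 - 126·z^3 + 555·z^2 - 72·y^2·z + 555·y·z - 717·z + 108·y^2 - 333·y + 252    [combine like terms]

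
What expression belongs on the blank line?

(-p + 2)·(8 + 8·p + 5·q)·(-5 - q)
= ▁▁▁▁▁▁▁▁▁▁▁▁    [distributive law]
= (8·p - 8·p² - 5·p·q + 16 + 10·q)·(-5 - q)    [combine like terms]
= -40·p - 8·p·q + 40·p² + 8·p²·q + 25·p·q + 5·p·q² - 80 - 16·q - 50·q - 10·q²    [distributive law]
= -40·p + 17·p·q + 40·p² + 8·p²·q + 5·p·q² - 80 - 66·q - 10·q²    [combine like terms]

After distributive law, the bracketed line is:

(-8·p - 8·p² - 5·p·q + 16 + 16·p + 10·q)·(-5 - q)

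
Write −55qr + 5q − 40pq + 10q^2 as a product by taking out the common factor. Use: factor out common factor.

5q(−11r + 1 − 8p + 2q)

−55qr + 5q − 40pq + 10q^2
= 5(−11qr + q − 8pq + 2q^2)    [factor out 5]
= 5q(−11r + 1 − 8p + 2q)    [factor out q]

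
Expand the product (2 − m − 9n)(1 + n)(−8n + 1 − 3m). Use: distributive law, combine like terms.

(2 − m − 9n)(1 + n)(−8n + 1 − 3m)
= (2 + 2n − m − mn − 9n − 9n²)(−8n + 1 − 3m)    [distributive law]
= (2 − 7n − m − mn − 9n²)(−8n + 1 − 3m)    [combine like terms]
= −16n + 2 − 6m + 56n² − 7n + 21mn + 8mn − m + 3m² + 8mn² − mn + 3m²n + 72n³ − 9n² + 27mn²    [distributive law]
= −23n + 2 − 7m + 47n² + 28mn + 3m² + 35mn² + 3m²n + 72n³    [combine like terms]

−23n + 2 − 7m + 47n² + 28mn + 3m² + 35mn² + 3m²n + 72n³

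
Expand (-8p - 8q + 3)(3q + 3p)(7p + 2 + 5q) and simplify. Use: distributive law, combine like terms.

-456p^2q + 12pq - 408pq^2 - 168p^3 + 15p^2 - 3q^2 - 120q^3 + 18q + 18p

(-8p - 8q + 3)(3q + 3p)(7p + 2 + 5q)
= (-24pq - 24p^2 - 24q^2 - 24pq + 9q + 9p)(7p + 2 + 5q)    [distributive law]
= (-48pq - 24p^2 - 24q^2 + 9q + 9p)(7p + 2 + 5q)    [combine like terms]
= -336p^2q - 96pq - 240pq^2 - 168p^3 - 48p^2 - 120p^2q - 168pq^2 - 48q^2 - 120q^3 + 63pq + 18q + 45q^2 + 63p^2 + 18p + 45pq    [distributive law]
= -456p^2q + 12pq - 408pq^2 - 168p^3 + 15p^2 - 3q^2 - 120q^3 + 18q + 18p    [combine like terms]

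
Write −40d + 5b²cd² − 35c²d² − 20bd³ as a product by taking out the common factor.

−40d + 5b²cd² − 35c²d² − 20bd³
= 5(−8d + b²cd² − 7c²d² − 4bd³)    [factor out 5]
= 5d(−8 + b²cd − 7c²d − 4bd²)    [factor out d]

5d(−8 + b²cd − 7c²d − 4bd²)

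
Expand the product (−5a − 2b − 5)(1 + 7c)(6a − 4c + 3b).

(−5a − 2b − 5)(1 + 7c)(6a − 4c + 3b)
= (−5a − 35ac − 2b − 14bc − 5 − 35c)(6a − 4c + 3b)    [distributive law]
= −30a^2 + 20ac − 15ab − 210a^2c + 140ac^2 − 105abc − 12ab + 8bc − 6b^2 − 84abc + 56bc^2 − 42b^2c − 30a + 20c − 15b − 210ac + 140c^2 − 105bc    [distributive law]
= −30a^2 − 190ac − 27ab − 210a^2c + 140ac^2 − 189abc − 97bc − 6b^2 + 56bc^2 − 42b^2c − 30a + 20c − 15b + 140c^2    [combine like terms]

−30a^2 − 190ac − 27ab − 210a^2c + 140ac^2 − 189abc − 97bc − 6b^2 + 56bc^2 − 42b^2c − 30a + 20c − 15b + 140c^2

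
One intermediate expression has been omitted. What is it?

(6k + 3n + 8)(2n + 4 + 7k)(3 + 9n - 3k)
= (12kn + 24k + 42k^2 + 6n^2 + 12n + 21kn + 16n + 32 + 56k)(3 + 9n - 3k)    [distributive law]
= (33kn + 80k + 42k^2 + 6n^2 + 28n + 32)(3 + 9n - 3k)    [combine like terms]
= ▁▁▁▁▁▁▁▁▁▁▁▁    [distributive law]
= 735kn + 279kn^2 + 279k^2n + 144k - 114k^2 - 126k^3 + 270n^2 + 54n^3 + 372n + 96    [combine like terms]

Applying distributive law to the line above:

99kn + 297kn^2 - 99k^2n + 240k + 720kn - 240k^2 + 126k^2 + 378k^2n - 126k^3 + 18n^2 + 54n^3 - 18kn^2 + 84n + 252n^2 - 84kn + 96 + 288n - 96k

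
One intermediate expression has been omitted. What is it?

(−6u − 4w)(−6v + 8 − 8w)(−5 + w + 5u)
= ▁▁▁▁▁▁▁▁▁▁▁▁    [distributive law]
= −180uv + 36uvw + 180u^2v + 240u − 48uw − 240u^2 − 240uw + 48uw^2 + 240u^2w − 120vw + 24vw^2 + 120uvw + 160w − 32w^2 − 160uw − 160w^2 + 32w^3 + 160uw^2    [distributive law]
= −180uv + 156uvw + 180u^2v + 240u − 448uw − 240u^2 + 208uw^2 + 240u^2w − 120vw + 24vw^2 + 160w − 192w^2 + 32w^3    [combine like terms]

After distributive law, the bracketed line is:

(36uv − 48u + 48uw + 24vw − 32w + 32w^2)(−5 + w + 5u)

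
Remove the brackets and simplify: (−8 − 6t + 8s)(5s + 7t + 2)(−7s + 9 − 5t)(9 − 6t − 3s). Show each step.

5064s² − 9096s²t − 4104s³ − 504s + 9690st − 3390st² − 3924t + 2850t² + 2118t³ − 1296 + 1800s²t² + 2826s³t − 1614st³ − 1260t⁴ + 840s⁴

(−8 − 6t + 8s)(5s + 7t + 2)(−7s + 9 − 5t)(9 − 6t − 3s)
= (−40s − 56t − 16 − 30st − 42t² − 12t + 40s² + 56st + 16s)(−7s + 9 − 5t)(9 − 6t − 3s)    [distributive law]
= (−24s − 68t − 16 + 26st − 42t² + 40s²)(−7s + 9 − 5t)(9 − 6t − 3s)    [combine like terms]
= (168s² − 216s + 120st + 476st − 612t + 340t² + 112s − 144 + 80t − 182s²t + 234st − 130st² + 294st² − 378t² + 210t³ − 280s³ + 360s² − 200s²t)(9 − 6t − 3s)    [distributive law]
= (528s² − 104s + 830st − 532t − 38t² − 144 − 382s²t + 164st² + 210t³ − 280s³)(9 − 6t − 3s)    [combine like terms]
= 4752s² − 3168s²t − 1584s³ − 936s + 624st + 312s² + 7470st − 4980st² − 2490s²t − 4788t + 3192t² + 1596st − 342t² + 228t³ + 114st² − 1296 + 864t + 432s − 3438s²t + 2292s²t² + 1146s³t + 1476st² − 984st³ − 492s²t² + 1890t³ − 1260t⁴ − 630st³ − 2520s³ + 1680s³t + 840s⁴    [distributive law]
= 5064s² − 9096s²t − 4104s³ − 504s + 9690st − 3390st² − 3924t + 2850t² + 2118t³ − 1296 + 1800s²t² + 2826s³t − 1614st³ − 1260t⁴ + 840s⁴    [combine like terms]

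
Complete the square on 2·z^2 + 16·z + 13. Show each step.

2·z^2 + 16·z + 13
= 2(z^2 + 8·z) + 13    [factor out 2 from the z-terms]
= 2(z^2 + 8·z + 16 − 16) + 13    [add and subtract 16 inside the bracket]
= 2(z + 4)^2 − 32 + 13    [perfect-square identity]
= 2(z + 4)^2 − 19    [combine constants]

2(z + 4)^2 − 19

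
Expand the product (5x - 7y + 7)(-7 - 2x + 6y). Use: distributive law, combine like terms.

-49x - 10x^2 + 44xy + 91y - 42y^2 - 49

(5x - 7y + 7)(-7 - 2x + 6y)
= -35x - 10x^2 + 30xy + 49y + 14xy - 42y^2 - 49 - 14x + 42y    [distributive law]
= -49x - 10x^2 + 44xy + 91y - 42y^2 - 49    [combine like terms]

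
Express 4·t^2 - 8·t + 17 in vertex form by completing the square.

4·t^2 - 8·t + 17
= 4(t^2 - 2·t) + 17    [factor out 4 from the t-terms]
= 4(t^2 - 2·t + 1 - 1) + 17    [add and subtract 1 inside the bracket]
= 4(t - 1)^2 - 4 + 17    [perfect-square identity]
= 4(t - 1)^2 + 13    [combine constants]

4(t - 1)^2 + 13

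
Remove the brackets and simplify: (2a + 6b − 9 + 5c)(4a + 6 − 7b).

8a^2 − 24a + 10ab + 99b − 42b^2 − 54 + 20ac + 30c − 35bc

(2a + 6b − 9 + 5c)(4a + 6 − 7b)
= 8a^2 + 12a − 14ab + 24ab + 36b − 42b^2 − 36a − 54 + 63b + 20ac + 30c − 35bc    [distributive law]
= 8a^2 − 24a + 10ab + 99b − 42b^2 − 54 + 20ac + 30c − 35bc    [combine like terms]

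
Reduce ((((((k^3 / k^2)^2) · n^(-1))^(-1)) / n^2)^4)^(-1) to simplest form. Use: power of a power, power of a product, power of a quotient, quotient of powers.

k^8n^4

((((((k^3 / k^2)^2) · n^(-1))^(-1)) / n^2)^4)^(-1)
= (((((k^3 / k^2)^2) · n^(-1))^(-1)) / n^2)^(-4)    [power of a power]
= (((((k^3 / k^2)^2) · n^(-1))^(-1))^(-4)) / ((n^2)^(-4))    [power of a quotient]
= ((((k^3 / k^2)^2) · n^(-1))^4) / ((n^2)^(-4))    [power of a power]
= ((((k^3 / k^2)^2)^4) · ((n^(-1))^4)) / ((n^2)^(-4))    [power of a product]
= (((k^3 / k^2)^8) · ((n^(-1))^4)) / ((n^2)^(-4))    [power of a power]
= ((((k^3)^8) / ((k^2)^8)) · ((n^(-1))^4)) / ((n^2)^(-4))    [power of a quotient]
= ((k^24 / ((k^2)^8)) · ((n^(-1))^4)) / ((n^2)^(-4))    [power of a power]
= ((k^24 / k^16) · ((n^(-1))^4)) / ((n^2)^(-4))    [power of a power]
= (k^8 · ((n^(-1))^4)) / ((n^2)^(-4))    [quotient of powers]
= (k^8 · n^(-4)) / ((n^2)^(-4))    [power of a power]
= (k^8 · n^(-4)) / n^(-8)    [power of a power]
= k^8n^4    [quotient of powers]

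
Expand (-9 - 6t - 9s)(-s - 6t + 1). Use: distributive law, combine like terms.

(-9 - 6t - 9s)(-s - 6t + 1)
= 9s + 54t - 9 + 6st + 36t^2 - 6t + 9s^2 + 54st - 9s    [distributive law]
= 48t - 9 + 60st + 36t^2 + 9s^2    [combine like terms]

48t - 9 + 60st + 36t^2 + 9s^2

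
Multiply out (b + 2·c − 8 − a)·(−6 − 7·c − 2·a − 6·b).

42·b − 19·b·c + 4·a·b − 6·b^2 + 44·c − 14·c^2 + 3·a·c + 48 + 22·a + 2·a^2

(b + 2·c − 8 − a)·(−6 − 7·c − 2·a − 6·b)
= −6·b − 7·b·c − 2·a·b − 6·b^2 − 12·c − 14·c^2 − 4·a·c − 12·b·c + 48 + 56·c + 16·a + 48·b + 6·a + 7·a·c + 2·a^2 + 6·a·b    [distributive law]
= 42·b − 19·b·c + 4·a·b − 6·b^2 + 44·c − 14·c^2 + 3·a·c + 48 + 22·a + 2·a^2    [combine like terms]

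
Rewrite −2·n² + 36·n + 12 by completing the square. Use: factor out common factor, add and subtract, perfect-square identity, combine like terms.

−2(n − 9)² + 174

−2·n² + 36·n + 12
= −2(n² − 18·n) + 12    [factor out -2 from the n-terms]
= −2(n² − 18·n + 81 − 81) + 12    [add and subtract 81 inside the bracket]
= −2(n − 9)² + 162 + 12    [perfect-square identity]
= −2(n − 9)² + 174    [combine constants]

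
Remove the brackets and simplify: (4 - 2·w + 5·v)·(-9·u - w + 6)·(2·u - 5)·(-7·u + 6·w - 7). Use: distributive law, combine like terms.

504·u^3 + 170·u^2·w - 1092·u^2 + 1662·u·w - 756·u - 690·u·w^2 + 550·w^2 - 1280·w + 840 - 252·u^3·w + 188·u^2·w^2 + 24·u·w^3 - 60·w^3 + 630·u^3·v - 470·u^2·v·w - 1365·u^2·v + 1605·u·v·w - 945·u·v - 60·u·v·w^2 + 150·v·w^2 - 1075·v·w + 1050·v

(4 - 2·w + 5·v)·(-9·u - w + 6)·(2·u - 5)·(-7·u + 6·w - 7)
= (-36·u - 4·w + 24 + 18·u·w + 2·w^2 - 12·w - 45·u·v - 5·v·w + 30·v)·(2·u - 5)·(-7·u + 6·w - 7)    [distributive law]
= (-36·u - 16·w + 24 + 18·u·w + 2·w^2 - 45·u·v - 5·v·w + 30·v)·(2·u - 5)·(-7·u + 6·w - 7)    [combine like terms]
= (-72·u^2 + 180·u - 32·u·w + 80·w + 48·u - 120 + 36·u^2·w - 90·u·w + 4·u·w^2 - 10·w^2 - 90·u^2·v + 225·u·v - 10·u·v·w + 25·v·w + 60·u·v - 150·v)·(-7·u + 6·w - 7)    [distributive law]
= (-72·u^2 + 228·u - 122·u·w + 80·w - 120 + 36·u^2·w + 4·u·w^2 - 10·w^2 - 90·u^2·v + 285·u·v - 10·u·v·w + 25·v·w - 150·v)·(-7·u + 6·w - 7)    [combine like terms]
= 504·u^3 - 432·u^2·w + 504·u^2 - 1596·u^2 + 1368·u·w - 1596·u + 854·u^2·w - 732·u·w^2 + 854·u·w - 560·u·w + 480·w^2 - 560·w + 840·u - 720·w + 840 - 252·u^3·w + 216·u^2·w^2 - 252·u^2·w - 28·u^2·w^2 + 24·u·w^3 - 28·u·w^2 + 70·u·w^2 - 60·w^3 + 70·w^2 + 630·u^3·v - 540·u^2·v·w + 630·u^2·v - 1995·u^2·v + 1710·u·v·w - 1995·u·v + 70·u^2·v·w - 60·u·v·w^2 + 70·u·v·w - 175·u·v·w + 150·v·w^2 - 175·v·w + 1050·u·v - 900·v·w + 1050·v    [distributive law]
= 504·u^3 + 170·u^2·w - 1092·u^2 + 1662·u·w - 756·u - 690·u·w^2 + 550·w^2 - 1280·w + 840 - 252·u^3·w + 188·u^2·w^2 + 24·u·w^3 - 60·w^3 + 630·u^3·v - 470·u^2·v·w - 1365·u^2·v + 1605·u·v·w - 945·u·v - 60·u·v·w^2 + 150·v·w^2 - 1075·v·w + 1050·v    [combine like terms]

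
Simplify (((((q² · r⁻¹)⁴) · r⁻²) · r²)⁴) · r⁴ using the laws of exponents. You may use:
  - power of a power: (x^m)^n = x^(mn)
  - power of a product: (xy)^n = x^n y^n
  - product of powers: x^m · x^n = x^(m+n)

(((((q² · r⁻¹)⁴) · r⁻²) · r²)⁴) · r⁴
= (((((q² · r⁻¹)⁴) · r⁻²)⁴) · ((r²)⁴)) · r⁴    [power of a product]
= (((((q² · r⁻¹)⁴)⁴) · ((r⁻²)⁴)) · ((r²)⁴)) · r⁴    [power of a product]
= ((((q² · r⁻¹)¹⁶) · ((r⁻²)⁴)) · ((r²)⁴)) · r⁴    [power of a power]
= (((((q²)¹⁶) · ((r⁻¹)¹⁶)) · ((r⁻²)⁴)) · ((r²)⁴)) · r⁴    [power of a product]
= (((q³² · ((r⁻¹)¹⁶)) · ((r⁻²)⁴)) · ((r²)⁴)) · r⁴    [power of a power]
= (((q³² · r⁻¹⁶) · ((r⁻²)⁴)) · ((r²)⁴)) · r⁴    [power of a power]
= (((q³² · r⁻¹⁶) · r⁻⁸) · ((r²)⁴)) · r⁴    [power of a power]
= (((q³² · r⁻¹⁶) · r⁻⁸) · r⁸) · r⁴    [power of a power]
= q³²r⁻¹²    [product of powers]

q³²r⁻¹²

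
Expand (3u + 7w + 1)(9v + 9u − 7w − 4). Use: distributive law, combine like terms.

(3u + 7w + 1)(9v + 9u − 7w − 4)
= 27uv + 27u^2 − 21uw − 12u + 63vw + 63uw − 49w^2 − 28w + 9v + 9u − 7w − 4    [distributive law]
= 27uv + 27u^2 + 42uw − 3u + 63vw − 49w^2 − 35w + 9v − 4    [combine like terms]

27uv + 27u^2 + 42uw − 3u + 63vw − 49w^2 − 35w + 9v − 4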